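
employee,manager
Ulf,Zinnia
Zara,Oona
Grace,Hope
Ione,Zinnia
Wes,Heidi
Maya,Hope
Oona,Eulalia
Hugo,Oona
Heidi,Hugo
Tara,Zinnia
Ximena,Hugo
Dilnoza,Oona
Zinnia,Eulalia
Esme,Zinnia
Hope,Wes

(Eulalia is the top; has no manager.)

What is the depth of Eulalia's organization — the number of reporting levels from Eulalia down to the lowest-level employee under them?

6

The longest chain under Eulalia runs Eulalia → Oona → Hugo → Heidi → Wes → Hope → Maya, which is 6 levels below Eulalia.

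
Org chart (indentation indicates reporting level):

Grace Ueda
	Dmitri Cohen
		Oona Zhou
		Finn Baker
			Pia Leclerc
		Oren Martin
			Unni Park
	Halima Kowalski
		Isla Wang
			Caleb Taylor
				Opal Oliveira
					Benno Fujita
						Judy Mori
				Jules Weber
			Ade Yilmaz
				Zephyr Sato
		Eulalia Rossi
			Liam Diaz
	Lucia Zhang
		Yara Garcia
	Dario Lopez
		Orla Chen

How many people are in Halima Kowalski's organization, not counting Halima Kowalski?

10

Halima Kowalski directly manages Isla Wang, Eulalia Rossi. Under Isla Wang: Ade Yilmaz, Zephyr Sato, Caleb Taylor, Jules Weber, Opal Oliveira, Benno Fujita, Judy Mori (7). Under Eulalia Rossi: Liam Diaz (1). So Halima Kowalski's organization is 2 direct reports plus everyone under them: 8 + 2 = 10.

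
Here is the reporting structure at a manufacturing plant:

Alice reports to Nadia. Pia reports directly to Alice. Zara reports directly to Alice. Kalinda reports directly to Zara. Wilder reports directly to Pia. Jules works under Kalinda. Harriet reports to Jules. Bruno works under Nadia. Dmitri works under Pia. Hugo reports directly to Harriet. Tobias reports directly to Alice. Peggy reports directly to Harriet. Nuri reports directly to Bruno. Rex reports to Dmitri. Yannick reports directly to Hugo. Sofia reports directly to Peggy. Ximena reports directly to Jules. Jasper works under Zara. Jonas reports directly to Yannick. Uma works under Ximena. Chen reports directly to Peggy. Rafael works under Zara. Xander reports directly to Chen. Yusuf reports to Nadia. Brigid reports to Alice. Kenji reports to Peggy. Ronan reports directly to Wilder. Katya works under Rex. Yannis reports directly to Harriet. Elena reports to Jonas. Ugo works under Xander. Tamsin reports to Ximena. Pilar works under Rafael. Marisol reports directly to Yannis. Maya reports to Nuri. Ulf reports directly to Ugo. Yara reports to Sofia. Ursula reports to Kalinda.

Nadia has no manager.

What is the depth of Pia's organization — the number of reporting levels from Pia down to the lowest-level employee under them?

3

The longest chain under Pia runs Pia → Dmitri → Rex → Katya, which is 3 levels below Pia.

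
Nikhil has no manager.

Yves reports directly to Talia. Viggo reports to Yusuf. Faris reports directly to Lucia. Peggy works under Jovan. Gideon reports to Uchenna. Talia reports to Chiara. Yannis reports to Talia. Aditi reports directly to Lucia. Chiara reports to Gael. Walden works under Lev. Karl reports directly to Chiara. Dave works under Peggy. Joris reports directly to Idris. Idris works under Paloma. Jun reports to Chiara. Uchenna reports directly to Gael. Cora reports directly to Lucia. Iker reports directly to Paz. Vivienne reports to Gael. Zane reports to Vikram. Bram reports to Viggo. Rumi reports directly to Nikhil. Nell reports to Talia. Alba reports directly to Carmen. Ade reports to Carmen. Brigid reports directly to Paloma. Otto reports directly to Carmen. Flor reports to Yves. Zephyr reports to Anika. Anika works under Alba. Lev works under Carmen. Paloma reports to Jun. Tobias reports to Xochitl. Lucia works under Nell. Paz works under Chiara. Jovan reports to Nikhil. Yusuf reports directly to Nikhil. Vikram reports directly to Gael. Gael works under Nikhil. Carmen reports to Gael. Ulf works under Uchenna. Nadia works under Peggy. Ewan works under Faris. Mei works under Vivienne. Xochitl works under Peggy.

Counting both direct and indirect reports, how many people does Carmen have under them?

7

Carmen directly manages Alba, Otto, Lev, Ade. Under Alba: Anika, Zephyr (2). Otto has no reports. Under Lev: Walden (1). Ade has no reports. So Carmen's organization is 4 direct reports plus everyone under them: 3 + 1 + 2 + 1 = 7.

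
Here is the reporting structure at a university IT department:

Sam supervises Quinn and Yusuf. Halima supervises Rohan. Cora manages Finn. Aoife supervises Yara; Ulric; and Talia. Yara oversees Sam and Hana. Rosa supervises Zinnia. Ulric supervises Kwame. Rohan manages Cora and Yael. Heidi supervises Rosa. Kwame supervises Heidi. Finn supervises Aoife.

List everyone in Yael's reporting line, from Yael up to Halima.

Yael -> Rohan -> Halima

Yael reports to Rohan. Rohan reports to Halima. Halima is at the top.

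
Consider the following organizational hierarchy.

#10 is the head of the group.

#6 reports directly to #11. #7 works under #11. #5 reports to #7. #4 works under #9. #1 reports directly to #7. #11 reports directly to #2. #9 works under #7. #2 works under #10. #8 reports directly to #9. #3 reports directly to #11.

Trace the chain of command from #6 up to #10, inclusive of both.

#6 -> #11 -> #2 -> #10

#6 reports to #11. #11 reports to #2. #2 reports to #10. #10 is at the top.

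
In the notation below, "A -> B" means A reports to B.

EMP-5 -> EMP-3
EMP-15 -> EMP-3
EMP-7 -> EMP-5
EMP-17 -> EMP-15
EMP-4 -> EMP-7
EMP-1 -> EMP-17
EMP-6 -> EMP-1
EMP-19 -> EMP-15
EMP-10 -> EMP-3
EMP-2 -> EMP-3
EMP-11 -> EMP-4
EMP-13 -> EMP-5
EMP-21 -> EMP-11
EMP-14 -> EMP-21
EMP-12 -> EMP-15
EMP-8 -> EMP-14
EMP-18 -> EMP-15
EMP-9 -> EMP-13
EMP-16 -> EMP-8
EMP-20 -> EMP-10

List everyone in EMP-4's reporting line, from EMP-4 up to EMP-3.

EMP-4 -> EMP-7 -> EMP-5 -> EMP-3

EMP-4 reports to EMP-7. EMP-7 reports to EMP-5. EMP-5 reports to EMP-3. EMP-3 is at the top.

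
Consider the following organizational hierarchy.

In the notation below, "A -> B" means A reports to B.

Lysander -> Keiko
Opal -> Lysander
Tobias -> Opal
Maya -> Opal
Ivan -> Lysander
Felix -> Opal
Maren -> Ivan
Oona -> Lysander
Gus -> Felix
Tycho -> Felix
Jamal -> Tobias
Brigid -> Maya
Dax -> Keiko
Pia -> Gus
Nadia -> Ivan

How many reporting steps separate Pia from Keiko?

5

Chain from Pia up to Keiko: Pia → Gus → Felix → Opal → Lysander → Keiko. That is 5 steps up, so Pia is 5 levels below Keiko.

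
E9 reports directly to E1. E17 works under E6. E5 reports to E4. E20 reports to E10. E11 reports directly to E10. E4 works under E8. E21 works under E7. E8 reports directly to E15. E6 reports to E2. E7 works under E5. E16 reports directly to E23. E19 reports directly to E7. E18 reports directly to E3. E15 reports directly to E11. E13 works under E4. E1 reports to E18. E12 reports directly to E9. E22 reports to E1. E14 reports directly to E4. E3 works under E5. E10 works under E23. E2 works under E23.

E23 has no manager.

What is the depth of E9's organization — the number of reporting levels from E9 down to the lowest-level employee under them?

The longest chain under E9 runs E9 → E12, which is 1 level below E9.

1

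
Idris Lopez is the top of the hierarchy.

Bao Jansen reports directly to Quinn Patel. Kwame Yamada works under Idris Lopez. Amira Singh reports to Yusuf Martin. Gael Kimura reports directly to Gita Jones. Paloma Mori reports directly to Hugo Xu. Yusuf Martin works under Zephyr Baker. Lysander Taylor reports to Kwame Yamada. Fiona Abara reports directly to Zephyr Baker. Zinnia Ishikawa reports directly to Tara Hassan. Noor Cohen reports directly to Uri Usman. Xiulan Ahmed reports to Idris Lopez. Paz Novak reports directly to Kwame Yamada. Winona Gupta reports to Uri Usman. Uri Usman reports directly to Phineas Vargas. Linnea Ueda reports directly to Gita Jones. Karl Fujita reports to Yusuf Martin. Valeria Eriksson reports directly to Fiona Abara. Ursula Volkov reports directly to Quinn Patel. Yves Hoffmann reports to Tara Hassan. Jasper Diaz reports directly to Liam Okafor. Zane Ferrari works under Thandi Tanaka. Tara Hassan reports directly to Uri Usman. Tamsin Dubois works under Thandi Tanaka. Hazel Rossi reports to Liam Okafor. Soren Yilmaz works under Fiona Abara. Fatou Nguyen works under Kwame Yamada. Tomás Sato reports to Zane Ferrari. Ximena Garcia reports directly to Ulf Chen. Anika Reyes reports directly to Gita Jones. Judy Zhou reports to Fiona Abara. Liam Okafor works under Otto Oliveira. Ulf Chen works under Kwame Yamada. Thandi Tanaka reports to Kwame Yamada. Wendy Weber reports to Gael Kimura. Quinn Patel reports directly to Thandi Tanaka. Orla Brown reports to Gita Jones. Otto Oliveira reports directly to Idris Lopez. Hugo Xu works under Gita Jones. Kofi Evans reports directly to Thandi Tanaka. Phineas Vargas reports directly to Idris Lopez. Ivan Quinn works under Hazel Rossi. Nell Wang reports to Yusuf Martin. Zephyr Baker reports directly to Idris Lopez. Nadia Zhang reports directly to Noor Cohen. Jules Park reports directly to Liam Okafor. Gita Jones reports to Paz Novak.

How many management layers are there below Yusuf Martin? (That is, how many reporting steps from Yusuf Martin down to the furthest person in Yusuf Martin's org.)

The longest chain under Yusuf Martin runs Yusuf Martin → Nell Wang, which is 1 level below Yusuf Martin.

1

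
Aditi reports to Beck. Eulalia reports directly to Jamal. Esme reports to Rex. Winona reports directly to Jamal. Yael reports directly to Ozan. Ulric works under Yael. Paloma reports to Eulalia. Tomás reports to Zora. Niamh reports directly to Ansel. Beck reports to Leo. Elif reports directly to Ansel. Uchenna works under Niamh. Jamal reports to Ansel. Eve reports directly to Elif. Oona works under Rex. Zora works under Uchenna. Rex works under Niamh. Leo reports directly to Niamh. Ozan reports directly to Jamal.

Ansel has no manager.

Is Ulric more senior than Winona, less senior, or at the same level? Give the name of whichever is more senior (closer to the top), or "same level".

Winona

Ulric is 4 levels below Ansel; Winona is 2. Winona is higher.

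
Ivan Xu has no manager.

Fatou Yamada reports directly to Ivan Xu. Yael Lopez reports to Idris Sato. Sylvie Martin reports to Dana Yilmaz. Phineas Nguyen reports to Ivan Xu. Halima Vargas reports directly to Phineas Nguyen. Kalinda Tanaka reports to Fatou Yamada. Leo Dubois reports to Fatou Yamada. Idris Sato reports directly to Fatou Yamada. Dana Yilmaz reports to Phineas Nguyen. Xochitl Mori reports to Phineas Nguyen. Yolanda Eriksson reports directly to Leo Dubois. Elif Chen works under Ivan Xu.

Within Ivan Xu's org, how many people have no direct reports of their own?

The people in Ivan Xu's organization with no one reporting to them are Elif Chen, Halima Vargas, Xochitl Mori, Sylvie Martin, Yael Lopez, Yolanda Eriksson, Kalinda Tanaka. That is 7.

7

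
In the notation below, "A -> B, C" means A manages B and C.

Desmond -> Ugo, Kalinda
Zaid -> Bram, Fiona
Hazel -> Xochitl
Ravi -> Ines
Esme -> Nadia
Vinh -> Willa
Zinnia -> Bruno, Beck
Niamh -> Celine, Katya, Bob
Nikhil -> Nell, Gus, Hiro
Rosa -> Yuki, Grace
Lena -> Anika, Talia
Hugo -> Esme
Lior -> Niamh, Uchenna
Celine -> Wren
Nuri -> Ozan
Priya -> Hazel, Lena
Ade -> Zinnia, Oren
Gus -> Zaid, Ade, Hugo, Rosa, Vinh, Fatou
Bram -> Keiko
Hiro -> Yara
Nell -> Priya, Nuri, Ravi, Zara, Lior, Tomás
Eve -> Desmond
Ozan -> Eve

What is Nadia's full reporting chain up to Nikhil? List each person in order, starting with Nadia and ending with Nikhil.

Nadia -> Esme -> Hugo -> Gus -> Nikhil

Nadia reports to Esme. Esme reports to Hugo. Hugo reports to Gus. Gus reports to Nikhil. Nikhil is at the top.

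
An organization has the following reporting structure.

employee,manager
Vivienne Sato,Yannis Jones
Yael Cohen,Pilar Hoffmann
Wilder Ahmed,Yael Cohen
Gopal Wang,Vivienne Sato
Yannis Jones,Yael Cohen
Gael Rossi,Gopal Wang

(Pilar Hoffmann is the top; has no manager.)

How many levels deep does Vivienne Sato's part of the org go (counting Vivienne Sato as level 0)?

2

The longest chain under Vivienne Sato runs Vivienne Sato → Gopal Wang → Gael Rossi, which is 2 levels below Vivienne Sato.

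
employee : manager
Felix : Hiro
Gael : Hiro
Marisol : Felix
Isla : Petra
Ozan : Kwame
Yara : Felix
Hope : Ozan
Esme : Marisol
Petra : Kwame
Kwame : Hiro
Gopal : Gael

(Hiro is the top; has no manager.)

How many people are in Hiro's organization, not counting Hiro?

Hiro directly manages Kwame, Felix, Gael. Under Kwame: Ozan, Hope, Petra, Isla (4). Under Felix: Yara, Marisol, Esme (3). Under Gael: Gopal (1). So Hiro's organization is 3 direct reports plus everyone under them: 5 + 4 + 2 = 11.

11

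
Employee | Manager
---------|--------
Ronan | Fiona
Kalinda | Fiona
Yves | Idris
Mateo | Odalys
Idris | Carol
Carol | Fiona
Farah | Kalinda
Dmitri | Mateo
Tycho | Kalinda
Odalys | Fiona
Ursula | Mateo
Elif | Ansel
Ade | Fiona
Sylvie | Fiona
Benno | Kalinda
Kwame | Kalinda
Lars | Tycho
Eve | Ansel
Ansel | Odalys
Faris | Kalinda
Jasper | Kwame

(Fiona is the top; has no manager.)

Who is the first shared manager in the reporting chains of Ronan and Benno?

Ronan's chain of managers is Fiona. Benno's chain of managers is Kalinda, Fiona. The first manager that appears in both chains is Fiona.

Fiona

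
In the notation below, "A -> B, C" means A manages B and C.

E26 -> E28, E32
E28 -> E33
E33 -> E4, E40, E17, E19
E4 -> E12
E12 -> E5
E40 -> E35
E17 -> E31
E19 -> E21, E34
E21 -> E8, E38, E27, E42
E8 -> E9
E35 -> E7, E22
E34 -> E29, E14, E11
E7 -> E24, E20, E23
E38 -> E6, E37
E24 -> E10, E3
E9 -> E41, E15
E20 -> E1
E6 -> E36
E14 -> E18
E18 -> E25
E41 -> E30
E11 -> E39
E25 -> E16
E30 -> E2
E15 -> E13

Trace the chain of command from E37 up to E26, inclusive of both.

E37 -> E38 -> E21 -> E19 -> E33 -> E28 -> E26

E37 reports to E38. E38 reports to E21. E21 reports to E19. E19 reports to E33. E33 reports to E28. E28 reports to E26. E26 is at the top.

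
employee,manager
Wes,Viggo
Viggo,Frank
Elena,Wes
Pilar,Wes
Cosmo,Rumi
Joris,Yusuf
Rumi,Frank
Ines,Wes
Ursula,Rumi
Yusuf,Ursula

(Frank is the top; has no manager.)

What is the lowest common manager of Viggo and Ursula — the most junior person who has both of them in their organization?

Viggo's chain of managers is Frank. Ursula's chain of managers is Rumi, Frank. The first manager that appears in both chains is Frank.

Frank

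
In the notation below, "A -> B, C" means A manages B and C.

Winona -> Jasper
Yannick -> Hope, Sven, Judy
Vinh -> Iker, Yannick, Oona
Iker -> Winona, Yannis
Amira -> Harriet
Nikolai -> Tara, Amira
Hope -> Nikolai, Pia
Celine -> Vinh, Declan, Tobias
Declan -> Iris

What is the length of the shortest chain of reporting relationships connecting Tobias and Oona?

3

Tobias is 1 level below Celine, and Oona is 2 levels below Celine (their lowest common manager). The shortest path runs up from Tobias to Celine and back down to Oona: 1 + 2 = 3 links.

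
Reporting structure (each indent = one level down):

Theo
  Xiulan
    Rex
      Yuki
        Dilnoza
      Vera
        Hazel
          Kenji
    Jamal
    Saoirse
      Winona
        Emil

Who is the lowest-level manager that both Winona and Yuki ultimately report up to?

Winona's chain of managers is Saoirse, Xiulan, Theo. Yuki's chain of managers is Rex, Xiulan, Theo. The first manager that appears in both chains is Xiulan.

Xiulan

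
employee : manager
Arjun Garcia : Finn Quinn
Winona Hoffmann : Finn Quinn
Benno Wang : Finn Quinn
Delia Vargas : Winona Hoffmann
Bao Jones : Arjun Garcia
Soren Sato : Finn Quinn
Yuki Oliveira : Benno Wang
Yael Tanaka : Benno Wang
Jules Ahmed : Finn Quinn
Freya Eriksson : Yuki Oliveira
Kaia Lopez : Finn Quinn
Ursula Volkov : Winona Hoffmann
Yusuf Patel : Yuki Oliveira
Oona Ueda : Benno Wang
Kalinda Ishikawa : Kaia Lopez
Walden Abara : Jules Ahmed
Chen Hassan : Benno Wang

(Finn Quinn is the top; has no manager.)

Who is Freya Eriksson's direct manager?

Yuki Oliveira

Freya Eriksson reports directly to Yuki Oliveira.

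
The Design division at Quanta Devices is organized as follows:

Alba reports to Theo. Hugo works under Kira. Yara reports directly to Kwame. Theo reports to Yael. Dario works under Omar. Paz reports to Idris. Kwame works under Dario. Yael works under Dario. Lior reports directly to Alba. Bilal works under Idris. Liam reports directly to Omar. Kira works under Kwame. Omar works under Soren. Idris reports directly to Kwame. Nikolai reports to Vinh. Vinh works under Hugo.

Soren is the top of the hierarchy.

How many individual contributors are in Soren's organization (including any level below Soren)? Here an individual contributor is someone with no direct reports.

The people in Soren's organization with no one reporting to them are Liam, Lior, Yara, Paz, Bilal, Nikolai. That is 6.

6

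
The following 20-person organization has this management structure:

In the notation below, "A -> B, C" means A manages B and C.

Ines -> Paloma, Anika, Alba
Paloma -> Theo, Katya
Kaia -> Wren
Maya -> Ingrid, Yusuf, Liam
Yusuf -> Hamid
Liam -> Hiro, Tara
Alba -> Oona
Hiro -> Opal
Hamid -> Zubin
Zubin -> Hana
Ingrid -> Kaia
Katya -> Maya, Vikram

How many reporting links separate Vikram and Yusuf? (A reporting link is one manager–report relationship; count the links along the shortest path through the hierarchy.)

3

Vikram is 1 level below Katya, and Yusuf is 2 levels below Katya (their lowest common manager). The shortest path runs up from Vikram to Katya and back down to Yusuf: 1 + 2 = 3 links.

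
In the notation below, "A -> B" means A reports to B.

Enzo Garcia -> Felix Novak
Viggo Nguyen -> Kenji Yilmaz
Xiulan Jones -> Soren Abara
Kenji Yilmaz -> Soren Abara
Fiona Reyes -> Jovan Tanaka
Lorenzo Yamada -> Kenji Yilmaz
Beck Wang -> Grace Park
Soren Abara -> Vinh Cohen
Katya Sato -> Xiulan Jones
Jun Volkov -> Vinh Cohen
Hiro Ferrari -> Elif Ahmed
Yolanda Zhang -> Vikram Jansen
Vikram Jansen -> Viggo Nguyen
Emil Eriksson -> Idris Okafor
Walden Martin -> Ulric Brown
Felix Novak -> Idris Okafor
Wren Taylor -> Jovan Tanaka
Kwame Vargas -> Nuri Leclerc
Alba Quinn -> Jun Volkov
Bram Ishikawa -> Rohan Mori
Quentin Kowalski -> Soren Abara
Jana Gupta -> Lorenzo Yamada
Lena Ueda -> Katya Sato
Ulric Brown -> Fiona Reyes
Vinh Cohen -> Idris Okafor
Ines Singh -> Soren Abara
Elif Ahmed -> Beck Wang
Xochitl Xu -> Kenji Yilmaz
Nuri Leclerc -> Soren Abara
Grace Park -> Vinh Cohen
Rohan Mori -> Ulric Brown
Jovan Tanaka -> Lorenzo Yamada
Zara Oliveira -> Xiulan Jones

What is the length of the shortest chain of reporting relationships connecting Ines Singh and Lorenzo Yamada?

3

Ines Singh is 1 level below Soren Abara, and Lorenzo Yamada is 2 levels below Soren Abara (their lowest common manager). The shortest path runs up from Ines Singh to Soren Abara and back down to Lorenzo Yamada: 1 + 2 = 3 links.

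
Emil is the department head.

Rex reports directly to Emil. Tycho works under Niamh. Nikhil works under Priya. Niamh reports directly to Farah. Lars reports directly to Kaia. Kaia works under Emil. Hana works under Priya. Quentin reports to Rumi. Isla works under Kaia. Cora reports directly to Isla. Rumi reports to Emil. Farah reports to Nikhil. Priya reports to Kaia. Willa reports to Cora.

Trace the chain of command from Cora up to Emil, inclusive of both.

Cora reports to Isla. Isla reports to Kaia. Kaia reports to Emil. Emil is at the top.

Cora -> Isla -> Kaia -> Emil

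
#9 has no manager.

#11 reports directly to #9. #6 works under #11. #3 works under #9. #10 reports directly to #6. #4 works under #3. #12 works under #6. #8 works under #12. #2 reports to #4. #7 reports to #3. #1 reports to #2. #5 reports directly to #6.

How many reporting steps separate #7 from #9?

2

Chain from #7 up to #9: #7 → #3 → #9. That is 2 steps up, so #7 is 2 levels below #9.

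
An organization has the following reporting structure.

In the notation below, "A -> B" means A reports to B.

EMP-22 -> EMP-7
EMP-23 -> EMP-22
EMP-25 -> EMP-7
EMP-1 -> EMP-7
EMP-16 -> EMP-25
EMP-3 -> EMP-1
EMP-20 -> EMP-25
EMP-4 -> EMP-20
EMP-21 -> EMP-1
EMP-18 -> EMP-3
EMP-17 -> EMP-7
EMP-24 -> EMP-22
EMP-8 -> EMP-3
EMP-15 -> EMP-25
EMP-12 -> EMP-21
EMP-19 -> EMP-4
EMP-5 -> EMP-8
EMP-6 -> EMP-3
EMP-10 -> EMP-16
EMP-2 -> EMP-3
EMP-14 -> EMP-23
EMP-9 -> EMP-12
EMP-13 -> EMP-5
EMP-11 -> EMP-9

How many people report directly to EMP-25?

3

EMP-25 directly manages EMP-16, EMP-20, EMP-15. That is 3 direct reports.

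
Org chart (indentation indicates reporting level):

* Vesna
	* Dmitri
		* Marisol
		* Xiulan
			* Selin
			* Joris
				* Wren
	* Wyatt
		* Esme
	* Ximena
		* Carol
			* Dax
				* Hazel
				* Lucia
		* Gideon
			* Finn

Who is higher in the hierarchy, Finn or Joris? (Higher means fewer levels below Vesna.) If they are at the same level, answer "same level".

Both Finn and Joris are 3 levels below Vesna.

same level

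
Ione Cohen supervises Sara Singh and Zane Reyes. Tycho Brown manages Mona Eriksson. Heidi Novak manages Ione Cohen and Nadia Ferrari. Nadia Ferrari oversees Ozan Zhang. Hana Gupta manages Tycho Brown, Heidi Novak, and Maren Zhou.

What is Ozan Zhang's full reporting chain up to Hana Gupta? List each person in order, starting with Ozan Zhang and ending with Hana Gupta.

Ozan Zhang -> Nadia Ferrari -> Heidi Novak -> Hana Gupta

Ozan Zhang reports to Nadia Ferrari. Nadia Ferrari reports to Heidi Novak. Heidi Novak reports to Hana Gupta. Hana Gupta is at the top.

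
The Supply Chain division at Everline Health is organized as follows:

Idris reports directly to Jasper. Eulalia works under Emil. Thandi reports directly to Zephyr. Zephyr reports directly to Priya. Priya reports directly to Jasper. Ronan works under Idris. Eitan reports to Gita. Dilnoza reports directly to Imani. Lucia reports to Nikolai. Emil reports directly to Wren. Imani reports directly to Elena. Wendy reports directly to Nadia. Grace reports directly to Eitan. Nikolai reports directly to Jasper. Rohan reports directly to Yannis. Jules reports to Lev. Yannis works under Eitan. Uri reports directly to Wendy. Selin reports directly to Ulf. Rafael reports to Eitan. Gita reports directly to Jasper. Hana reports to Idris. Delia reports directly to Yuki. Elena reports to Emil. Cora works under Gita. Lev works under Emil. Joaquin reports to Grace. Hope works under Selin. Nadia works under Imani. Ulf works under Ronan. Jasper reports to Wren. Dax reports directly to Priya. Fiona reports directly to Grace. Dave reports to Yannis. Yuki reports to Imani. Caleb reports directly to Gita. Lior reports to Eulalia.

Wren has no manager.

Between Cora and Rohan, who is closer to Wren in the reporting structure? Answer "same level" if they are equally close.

Cora

Cora is 3 levels below Wren; Rohan is 5. Cora is higher.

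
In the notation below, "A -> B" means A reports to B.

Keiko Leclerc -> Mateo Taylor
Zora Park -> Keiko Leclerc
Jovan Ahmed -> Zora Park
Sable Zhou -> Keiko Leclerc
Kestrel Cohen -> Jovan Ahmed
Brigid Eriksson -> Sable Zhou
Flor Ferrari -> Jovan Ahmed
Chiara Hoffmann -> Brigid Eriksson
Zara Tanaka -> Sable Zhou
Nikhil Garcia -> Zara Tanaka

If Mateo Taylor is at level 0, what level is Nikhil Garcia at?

Chain from Nikhil Garcia up to Mateo Taylor: Nikhil Garcia → Zara Tanaka → Sable Zhou → Keiko Leclerc → Mateo Taylor. That is 4 steps up, so Nikhil Garcia is 4 levels below Mateo Taylor.

4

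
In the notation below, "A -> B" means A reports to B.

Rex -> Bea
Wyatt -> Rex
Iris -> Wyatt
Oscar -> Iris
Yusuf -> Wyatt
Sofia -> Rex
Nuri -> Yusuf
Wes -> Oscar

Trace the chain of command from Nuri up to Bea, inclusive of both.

Nuri -> Yusuf -> Wyatt -> Rex -> Bea

Nuri reports to Yusuf. Yusuf reports to Wyatt. Wyatt reports to Rex. Rex reports to Bea. Bea is at the top.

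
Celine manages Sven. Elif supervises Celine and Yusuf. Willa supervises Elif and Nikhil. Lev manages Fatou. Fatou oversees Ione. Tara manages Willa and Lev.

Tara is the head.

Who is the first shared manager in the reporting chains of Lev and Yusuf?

Lev's chain of managers is Tara. Yusuf's chain of managers is Elif, Willa, Tara. The first manager that appears in both chains is Tara.

Tara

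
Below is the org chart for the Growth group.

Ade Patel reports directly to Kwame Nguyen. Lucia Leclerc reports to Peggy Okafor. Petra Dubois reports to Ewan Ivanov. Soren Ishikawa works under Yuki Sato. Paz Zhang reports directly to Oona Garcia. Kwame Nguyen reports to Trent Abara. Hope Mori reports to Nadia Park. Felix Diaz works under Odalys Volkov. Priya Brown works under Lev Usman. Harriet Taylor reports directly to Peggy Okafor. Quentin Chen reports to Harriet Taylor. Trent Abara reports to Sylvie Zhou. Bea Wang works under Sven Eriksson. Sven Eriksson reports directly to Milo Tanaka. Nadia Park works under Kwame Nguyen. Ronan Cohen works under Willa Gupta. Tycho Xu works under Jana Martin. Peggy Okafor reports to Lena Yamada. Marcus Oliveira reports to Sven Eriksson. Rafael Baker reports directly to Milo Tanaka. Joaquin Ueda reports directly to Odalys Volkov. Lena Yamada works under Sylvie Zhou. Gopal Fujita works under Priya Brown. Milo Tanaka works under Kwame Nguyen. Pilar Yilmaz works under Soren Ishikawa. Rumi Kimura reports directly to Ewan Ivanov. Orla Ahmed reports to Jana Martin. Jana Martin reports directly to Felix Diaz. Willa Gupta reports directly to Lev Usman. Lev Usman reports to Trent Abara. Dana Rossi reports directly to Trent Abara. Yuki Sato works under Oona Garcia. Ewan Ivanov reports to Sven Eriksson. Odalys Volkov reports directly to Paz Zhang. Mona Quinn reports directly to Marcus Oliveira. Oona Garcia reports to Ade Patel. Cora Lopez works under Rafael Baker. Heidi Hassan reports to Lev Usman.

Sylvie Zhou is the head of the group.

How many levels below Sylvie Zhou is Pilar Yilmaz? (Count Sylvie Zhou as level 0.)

7

Chain from Pilar Yilmaz up to Sylvie Zhou: Pilar Yilmaz → Soren Ishikawa → Yuki Sato → Oona Garcia → Ade Patel → Kwame Nguyen → Trent Abara → Sylvie Zhou. That is 7 steps up, so Pilar Yilmaz is 7 levels below Sylvie Zhou.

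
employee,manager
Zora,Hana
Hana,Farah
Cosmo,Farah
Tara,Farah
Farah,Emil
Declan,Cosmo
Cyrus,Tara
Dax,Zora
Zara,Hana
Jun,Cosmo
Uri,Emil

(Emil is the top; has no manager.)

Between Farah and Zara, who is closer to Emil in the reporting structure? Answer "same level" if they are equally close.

Farah is 1 level below Emil; Zara is 3. Farah is higher.

Farah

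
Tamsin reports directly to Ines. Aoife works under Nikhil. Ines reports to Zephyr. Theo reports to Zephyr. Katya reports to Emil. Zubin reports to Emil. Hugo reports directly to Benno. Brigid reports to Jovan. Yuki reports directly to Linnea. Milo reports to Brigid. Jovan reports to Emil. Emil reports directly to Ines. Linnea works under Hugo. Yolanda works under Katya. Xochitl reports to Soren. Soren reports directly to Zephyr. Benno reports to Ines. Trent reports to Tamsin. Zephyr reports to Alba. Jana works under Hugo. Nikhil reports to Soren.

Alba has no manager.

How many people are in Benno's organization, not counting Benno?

Benno directly manages Hugo. Under Hugo: Linnea, Yuki, Jana (3). That's 4 in total.

4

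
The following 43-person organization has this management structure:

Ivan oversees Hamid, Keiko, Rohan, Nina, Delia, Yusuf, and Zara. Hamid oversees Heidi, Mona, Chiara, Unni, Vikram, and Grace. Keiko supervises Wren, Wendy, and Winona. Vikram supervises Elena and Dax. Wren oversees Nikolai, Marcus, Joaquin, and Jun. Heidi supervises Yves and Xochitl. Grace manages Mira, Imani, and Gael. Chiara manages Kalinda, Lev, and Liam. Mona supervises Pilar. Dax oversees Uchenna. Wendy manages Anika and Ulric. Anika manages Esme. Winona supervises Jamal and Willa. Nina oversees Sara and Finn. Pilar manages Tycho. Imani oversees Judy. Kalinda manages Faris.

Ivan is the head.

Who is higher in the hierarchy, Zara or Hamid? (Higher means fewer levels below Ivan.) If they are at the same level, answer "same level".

Both Zara and Hamid are 1 level below Ivan.

same level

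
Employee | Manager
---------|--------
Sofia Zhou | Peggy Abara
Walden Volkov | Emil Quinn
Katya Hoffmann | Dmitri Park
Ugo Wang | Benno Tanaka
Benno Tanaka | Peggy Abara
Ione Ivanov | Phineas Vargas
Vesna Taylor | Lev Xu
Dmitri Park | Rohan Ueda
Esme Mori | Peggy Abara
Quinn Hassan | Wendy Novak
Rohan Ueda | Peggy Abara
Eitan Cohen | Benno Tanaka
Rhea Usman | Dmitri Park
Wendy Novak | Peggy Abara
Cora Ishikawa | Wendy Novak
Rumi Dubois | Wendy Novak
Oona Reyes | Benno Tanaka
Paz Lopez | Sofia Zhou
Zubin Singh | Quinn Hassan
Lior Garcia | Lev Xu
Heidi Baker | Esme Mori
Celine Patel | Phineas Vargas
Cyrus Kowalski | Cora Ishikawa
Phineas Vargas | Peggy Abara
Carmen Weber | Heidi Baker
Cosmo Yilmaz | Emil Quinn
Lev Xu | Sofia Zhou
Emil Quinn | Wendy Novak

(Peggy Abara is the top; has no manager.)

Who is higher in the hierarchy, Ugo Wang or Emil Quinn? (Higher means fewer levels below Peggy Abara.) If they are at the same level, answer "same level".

same level

Both Ugo Wang and Emil Quinn are 2 levels below Peggy Abara.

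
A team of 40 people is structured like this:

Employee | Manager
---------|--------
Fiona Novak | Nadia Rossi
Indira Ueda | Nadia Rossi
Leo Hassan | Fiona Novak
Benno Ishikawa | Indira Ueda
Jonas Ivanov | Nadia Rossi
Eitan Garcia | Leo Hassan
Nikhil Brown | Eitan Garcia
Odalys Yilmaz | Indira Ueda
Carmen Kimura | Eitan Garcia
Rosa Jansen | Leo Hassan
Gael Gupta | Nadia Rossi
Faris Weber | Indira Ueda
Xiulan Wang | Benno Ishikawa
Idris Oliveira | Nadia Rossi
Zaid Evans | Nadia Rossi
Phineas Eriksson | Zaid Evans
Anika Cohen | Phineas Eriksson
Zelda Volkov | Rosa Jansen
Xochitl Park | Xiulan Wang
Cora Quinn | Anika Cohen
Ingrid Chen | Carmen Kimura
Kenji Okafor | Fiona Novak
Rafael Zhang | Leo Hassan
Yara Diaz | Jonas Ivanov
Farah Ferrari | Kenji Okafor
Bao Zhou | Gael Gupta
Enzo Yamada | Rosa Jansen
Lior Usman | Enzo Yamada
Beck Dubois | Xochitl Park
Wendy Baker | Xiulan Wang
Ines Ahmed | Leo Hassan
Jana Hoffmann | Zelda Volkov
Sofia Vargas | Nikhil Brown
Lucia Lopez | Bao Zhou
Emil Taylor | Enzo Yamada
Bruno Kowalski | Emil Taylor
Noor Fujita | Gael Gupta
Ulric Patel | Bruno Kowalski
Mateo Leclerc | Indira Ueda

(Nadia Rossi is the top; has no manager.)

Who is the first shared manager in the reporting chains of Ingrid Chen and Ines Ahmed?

Leo Hassan

Ingrid Chen's chain of managers is Carmen Kimura, Eitan Garcia, Leo Hassan, Fiona Novak, Nadia Rossi. Ines Ahmed's chain of managers is Leo Hassan, Fiona Novak, Nadia Rossi. The first manager that appears in both chains is Leo Hassan.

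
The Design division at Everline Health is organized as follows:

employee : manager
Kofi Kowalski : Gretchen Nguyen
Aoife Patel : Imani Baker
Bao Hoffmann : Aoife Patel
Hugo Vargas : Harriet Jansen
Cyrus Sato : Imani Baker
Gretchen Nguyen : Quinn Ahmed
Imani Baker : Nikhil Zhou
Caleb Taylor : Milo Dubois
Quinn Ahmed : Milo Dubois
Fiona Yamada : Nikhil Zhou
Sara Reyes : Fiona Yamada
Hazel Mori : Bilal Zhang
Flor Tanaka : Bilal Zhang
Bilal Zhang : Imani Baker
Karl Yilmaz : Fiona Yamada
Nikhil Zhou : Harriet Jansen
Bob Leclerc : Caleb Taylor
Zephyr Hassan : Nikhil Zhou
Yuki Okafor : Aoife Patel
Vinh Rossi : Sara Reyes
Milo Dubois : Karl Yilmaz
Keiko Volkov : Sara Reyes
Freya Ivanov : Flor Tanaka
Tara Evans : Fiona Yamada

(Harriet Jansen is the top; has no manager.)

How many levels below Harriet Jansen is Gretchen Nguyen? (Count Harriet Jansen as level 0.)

6

Chain from Gretchen Nguyen up to Harriet Jansen: Gretchen Nguyen → Quinn Ahmed → Milo Dubois → Karl Yilmaz → Fiona Yamada → Nikhil Zhou → Harriet Jansen. That is 6 steps up, so Gretchen Nguyen is 6 levels below Harriet Jansen.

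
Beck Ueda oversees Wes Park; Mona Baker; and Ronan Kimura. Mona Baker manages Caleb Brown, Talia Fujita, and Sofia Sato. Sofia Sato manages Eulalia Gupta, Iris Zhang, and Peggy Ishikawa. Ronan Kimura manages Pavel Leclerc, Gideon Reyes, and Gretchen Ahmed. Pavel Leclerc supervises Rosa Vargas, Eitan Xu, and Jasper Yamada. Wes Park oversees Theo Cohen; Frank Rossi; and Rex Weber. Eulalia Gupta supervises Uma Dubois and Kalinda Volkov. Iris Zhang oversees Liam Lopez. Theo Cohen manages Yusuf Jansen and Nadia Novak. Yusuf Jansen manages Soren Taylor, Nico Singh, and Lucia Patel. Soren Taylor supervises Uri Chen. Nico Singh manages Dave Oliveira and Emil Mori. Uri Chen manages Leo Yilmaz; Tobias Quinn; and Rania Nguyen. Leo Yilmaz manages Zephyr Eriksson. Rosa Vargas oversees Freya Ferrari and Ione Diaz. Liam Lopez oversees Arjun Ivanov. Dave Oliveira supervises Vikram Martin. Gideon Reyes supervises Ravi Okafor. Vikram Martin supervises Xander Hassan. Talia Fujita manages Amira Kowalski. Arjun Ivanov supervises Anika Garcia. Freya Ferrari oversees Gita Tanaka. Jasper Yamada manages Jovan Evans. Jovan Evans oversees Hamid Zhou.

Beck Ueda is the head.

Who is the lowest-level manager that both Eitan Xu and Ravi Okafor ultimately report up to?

Eitan Xu's chain of managers is Pavel Leclerc, Ronan Kimura, Beck Ueda. Ravi Okafor's chain of managers is Gideon Reyes, Ronan Kimura, Beck Ueda. The first manager that appears in both chains is Ronan Kimura.

Ronan Kimura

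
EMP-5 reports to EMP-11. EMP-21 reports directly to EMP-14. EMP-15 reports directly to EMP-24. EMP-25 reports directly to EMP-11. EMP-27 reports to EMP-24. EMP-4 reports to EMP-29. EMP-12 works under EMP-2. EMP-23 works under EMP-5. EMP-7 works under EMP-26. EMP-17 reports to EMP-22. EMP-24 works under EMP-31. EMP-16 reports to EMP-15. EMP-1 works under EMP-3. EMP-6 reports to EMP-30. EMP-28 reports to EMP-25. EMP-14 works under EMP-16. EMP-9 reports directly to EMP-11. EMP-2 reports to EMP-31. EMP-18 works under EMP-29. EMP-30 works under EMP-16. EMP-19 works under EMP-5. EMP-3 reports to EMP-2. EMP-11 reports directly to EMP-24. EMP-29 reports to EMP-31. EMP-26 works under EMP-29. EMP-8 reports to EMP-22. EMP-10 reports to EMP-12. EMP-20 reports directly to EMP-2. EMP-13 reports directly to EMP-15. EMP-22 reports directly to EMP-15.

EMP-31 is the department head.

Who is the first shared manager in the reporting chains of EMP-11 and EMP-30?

EMP-11's chain of managers is EMP-24, EMP-31. EMP-30's chain of managers is EMP-16, EMP-15, EMP-24, EMP-31. The first manager that appears in both chains is EMP-24.

EMP-24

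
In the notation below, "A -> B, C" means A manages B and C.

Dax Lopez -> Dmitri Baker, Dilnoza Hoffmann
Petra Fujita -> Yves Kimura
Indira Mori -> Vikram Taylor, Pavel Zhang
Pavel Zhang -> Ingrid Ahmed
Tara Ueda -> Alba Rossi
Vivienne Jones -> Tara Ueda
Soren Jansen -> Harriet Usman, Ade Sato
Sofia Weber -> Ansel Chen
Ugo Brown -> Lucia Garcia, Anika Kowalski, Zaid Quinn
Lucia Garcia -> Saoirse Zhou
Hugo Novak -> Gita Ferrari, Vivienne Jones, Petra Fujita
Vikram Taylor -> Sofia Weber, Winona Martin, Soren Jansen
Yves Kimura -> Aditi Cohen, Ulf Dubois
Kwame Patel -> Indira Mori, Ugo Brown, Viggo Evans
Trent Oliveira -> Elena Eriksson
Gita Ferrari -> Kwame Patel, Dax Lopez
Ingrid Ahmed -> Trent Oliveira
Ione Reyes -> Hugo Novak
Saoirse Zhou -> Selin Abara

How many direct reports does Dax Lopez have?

Dax Lopez directly manages Dmitri Baker, Dilnoza Hoffmann. That is 2 direct reports.

2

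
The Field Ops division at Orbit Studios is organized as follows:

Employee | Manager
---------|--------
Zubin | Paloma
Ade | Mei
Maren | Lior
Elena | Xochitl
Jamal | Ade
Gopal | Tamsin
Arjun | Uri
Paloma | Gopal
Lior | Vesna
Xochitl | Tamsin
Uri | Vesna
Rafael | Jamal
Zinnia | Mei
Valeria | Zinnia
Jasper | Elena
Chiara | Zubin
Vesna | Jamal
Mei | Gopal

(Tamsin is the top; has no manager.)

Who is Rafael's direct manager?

Jamal

Rafael reports directly to Jamal.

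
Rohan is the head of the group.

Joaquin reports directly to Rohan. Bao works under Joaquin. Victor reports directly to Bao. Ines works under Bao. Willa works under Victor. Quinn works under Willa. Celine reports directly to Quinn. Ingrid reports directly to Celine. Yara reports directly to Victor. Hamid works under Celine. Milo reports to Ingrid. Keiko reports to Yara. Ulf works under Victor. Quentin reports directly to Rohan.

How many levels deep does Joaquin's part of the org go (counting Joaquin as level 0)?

The longest chain under Joaquin runs Joaquin → Bao → Victor → Willa → Quinn → Celine → Ingrid → Milo, which is 7 levels below Joaquin.

7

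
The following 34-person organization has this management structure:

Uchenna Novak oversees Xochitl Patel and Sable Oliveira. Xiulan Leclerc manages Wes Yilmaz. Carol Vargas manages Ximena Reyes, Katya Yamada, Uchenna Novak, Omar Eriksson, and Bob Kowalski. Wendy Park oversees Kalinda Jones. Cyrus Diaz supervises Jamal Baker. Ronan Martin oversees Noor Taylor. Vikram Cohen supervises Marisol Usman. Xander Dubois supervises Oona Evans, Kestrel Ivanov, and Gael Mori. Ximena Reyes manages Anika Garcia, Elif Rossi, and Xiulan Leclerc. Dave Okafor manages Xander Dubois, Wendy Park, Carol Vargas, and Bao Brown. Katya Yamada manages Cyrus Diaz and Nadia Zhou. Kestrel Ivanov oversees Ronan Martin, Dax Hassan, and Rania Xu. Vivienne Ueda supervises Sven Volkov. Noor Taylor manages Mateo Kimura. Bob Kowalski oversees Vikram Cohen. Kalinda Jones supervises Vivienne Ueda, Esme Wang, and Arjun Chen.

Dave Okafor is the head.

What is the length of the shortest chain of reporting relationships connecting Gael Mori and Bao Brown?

Gael Mori is 2 levels below Dave Okafor, and Bao Brown is 1 level below Dave Okafor (their lowest common manager). The shortest path runs up from Gael Mori to Dave Okafor and back down to Bao Brown: 2 + 1 = 3 links.

3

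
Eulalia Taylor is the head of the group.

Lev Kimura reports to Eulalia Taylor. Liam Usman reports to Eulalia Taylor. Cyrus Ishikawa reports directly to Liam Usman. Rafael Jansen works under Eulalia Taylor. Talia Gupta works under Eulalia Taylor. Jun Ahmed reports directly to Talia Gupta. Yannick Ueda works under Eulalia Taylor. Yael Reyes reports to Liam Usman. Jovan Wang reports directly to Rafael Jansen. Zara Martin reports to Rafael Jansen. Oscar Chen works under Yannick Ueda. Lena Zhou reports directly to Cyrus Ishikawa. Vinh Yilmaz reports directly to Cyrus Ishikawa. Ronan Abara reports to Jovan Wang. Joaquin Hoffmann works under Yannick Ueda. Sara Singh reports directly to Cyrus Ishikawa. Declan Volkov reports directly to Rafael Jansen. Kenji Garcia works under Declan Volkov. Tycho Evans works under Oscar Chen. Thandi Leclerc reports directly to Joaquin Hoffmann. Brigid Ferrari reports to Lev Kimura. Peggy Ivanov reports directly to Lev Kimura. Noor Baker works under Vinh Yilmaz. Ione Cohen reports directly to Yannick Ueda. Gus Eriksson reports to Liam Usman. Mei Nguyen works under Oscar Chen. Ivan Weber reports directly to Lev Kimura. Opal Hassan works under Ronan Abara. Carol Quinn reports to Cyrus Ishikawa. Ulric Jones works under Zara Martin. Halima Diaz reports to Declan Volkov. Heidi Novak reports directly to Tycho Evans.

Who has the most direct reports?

Direct-report counts: Eulalia Taylor has 5; Yannick Ueda has 3; Joaquin Hoffmann has 1; Oscar Chen has 2; Tycho Evans has 1; Talia Gupta has 1; Rafael Jansen has 3; Declan Volkov has 2; Zara Martin has 1; Jovan Wang has 1; Ronan Abara has 1; Liam Usman has 3; Cyrus Ishikawa has 4; Vinh Yilmaz has 1; Lev Kimura has 3. The largest is 5, held by Eulalia Taylor.

Eulalia Taylor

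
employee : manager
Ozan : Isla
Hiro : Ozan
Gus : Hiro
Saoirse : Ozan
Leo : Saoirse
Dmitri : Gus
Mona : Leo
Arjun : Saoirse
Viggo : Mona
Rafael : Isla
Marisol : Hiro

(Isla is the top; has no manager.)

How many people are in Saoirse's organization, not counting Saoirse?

Saoirse directly manages Leo, Arjun. Under Leo: Mona, Viggo (2). Arjun has no reports. So Saoirse's organization is 2 direct reports plus everyone under them: 3 + 1 = 4.

4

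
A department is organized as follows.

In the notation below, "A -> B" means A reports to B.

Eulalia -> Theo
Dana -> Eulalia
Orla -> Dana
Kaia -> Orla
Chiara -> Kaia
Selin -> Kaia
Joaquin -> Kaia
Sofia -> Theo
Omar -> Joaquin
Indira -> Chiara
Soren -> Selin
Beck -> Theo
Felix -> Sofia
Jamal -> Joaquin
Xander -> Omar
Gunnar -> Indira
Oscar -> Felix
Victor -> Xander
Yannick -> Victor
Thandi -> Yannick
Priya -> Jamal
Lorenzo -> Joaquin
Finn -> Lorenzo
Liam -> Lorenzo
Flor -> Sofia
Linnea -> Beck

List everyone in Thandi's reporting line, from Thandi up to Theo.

Thandi reports to Yannick. Yannick reports to Victor. Victor reports to Xander. Xander reports to Omar. Omar reports to Joaquin. Joaquin reports to Kaia. Kaia reports to Orla. Orla reports to Dana. Dana reports to Eulalia. Eulalia reports to Theo. Theo is at the top.

Thandi -> Yannick -> Victor -> Xander -> Omar -> Joaquin -> Kaia -> Orla -> Dana -> Eulalia -> Theo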